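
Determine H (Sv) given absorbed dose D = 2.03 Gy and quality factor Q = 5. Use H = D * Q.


H = D * Q
H = 2.03 * 5
H = 10.150 Sv

10.150


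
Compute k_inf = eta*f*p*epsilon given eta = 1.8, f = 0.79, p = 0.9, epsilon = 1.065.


k_inf = eta * f * p * epsilon
k_inf = 1.8 * 0.79 * 0.9 * 1.065
k_inf = 1.3630

1.3630


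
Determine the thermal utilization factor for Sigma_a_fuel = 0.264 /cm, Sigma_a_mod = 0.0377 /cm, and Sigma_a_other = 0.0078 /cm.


f = Sigma_a_fuel / (Sigma_a_fuel + Sigma_a_mod + Sigma_a_other)
f = 0.264 / (0.264 + 0.0377 + 0.0078)
f = 0.85299

0.85299


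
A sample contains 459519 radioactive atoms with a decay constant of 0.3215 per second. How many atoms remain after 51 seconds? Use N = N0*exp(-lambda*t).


N = N0 * exp(-lambda * t)
N = 459519 * exp(-0.3215 * 51)
N = 0.034785

0.034785


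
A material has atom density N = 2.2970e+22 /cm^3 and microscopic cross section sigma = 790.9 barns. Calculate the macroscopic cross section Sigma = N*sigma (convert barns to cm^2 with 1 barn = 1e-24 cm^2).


Sigma = N * sigma_barns * 1e-24
Sigma = 2.2970e+22 * 790.9 * 1e-24
Sigma = 18.167 /cm

18.167


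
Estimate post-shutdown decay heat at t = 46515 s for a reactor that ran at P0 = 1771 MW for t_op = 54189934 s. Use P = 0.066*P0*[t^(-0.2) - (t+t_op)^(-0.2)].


P/P0 = 0.066 * [t^(-0.2) - (t + t_op)^(-0.2)]
P/P0 = 0.066 * [46515^(-0.2) - (46515 + 54189934)^(-0.2)]
P/P0 = 0.066 * [0.1165417 - 0.02838845] = 0.005818115
P = 1771 * 0.005818115 = 10.304 MW

10.304


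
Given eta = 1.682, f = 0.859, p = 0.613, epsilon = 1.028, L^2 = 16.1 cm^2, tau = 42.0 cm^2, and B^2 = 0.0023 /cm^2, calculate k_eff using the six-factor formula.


k_inf = eta*f*p*eps = 1.682*0.859*0.613*1.028 = 0.9104849
P_TNL = 1/(1 + L^2*B^2) = 1/(1 + 16.1*0.0023) = 0.9642923
P_FNL = exp(-B^2*tau) = exp(-0.0023*42.0) = 0.9079191
k_eff = k_inf * P_TNL * P_FNL = 0.9104849 * 0.9642923 * 0.9079191
k_eff = 0.79713

0.79713


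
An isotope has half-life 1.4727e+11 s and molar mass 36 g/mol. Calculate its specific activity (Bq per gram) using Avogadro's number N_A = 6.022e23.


lambda = ln(2) / t_half = ln(2) / 1.4727e+11 = 4.706642e-12 /s
SA = lambda * N_A / M
SA = 4.706642e-12 * 6.022e23 / 36
SA = 7.8732e+10 Bq/g

7.8732e+10


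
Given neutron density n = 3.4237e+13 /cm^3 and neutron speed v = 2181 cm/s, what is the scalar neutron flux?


phi = n * v
phi = 3.4237e+13 * 2181
phi = 7.4671e+16 /cm^2/s

7.4671e+16


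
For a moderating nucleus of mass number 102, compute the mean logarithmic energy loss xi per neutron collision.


xi = 1 + (A-1)^2/(2A) * ln((A-1)/(A+1))
xi = 1 + (102-1)^2/(2*102) * ln((102-1)/(102 +1))
xi = 0.019480

0.019480


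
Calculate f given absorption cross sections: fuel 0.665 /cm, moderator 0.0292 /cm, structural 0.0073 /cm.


f = Sigma_a_fuel / (Sigma_a_fuel + Sigma_a_mod + Sigma_a_other)
f = 0.665 / (0.665 + 0.0292 + 0.0073)
f = 0.94797

0.94797


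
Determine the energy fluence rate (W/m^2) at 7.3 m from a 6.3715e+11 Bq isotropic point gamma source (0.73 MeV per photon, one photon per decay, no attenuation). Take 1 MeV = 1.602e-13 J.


psi = A * E * 1.602e-13 / (4*pi*r^2)
psi = 6.3715e+11 * 0.73 * 1.602e-13 / (4*pi*7.3^2)
psi = 1.1127e-04 W/m^2

1.1127e-04


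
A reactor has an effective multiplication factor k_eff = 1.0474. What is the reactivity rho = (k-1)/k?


rho = (k_eff - 1) / k_eff
rho = (1.0474 - 1) / 1.0474
rho = 0.045255

0.045255


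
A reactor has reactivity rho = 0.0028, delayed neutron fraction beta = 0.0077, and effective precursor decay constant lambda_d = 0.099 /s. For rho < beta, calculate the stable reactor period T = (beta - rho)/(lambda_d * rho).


T = (beta - rho) / (lambda_d * rho)
T = (0.0077 - 0.0028) / (0.099 * 0.0028)
T = 17.677 s

17.677


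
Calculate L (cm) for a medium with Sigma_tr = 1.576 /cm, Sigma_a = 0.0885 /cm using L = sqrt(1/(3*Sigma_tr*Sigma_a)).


D = 1 / (3 * Sigma_tr) = 1 / (3 * 1.576) = 0.2115059 cm
L = sqrt(D / Sigma_a)
L = sqrt(0.2115059 / 0.0885)
L = 1.5459 cm

1.5459


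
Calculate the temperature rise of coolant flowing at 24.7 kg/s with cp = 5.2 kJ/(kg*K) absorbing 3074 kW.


dT = Q / (m_dot * cp)
dT = 3074 / (24.7 * 5.2)
dT = 23.933 C

23.933


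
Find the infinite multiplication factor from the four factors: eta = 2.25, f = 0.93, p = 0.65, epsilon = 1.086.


k_inf = eta * f * p * epsilon
k_inf = 2.25 * 0.93 * 0.65 * 1.086
k_inf = 1.4771

1.4771


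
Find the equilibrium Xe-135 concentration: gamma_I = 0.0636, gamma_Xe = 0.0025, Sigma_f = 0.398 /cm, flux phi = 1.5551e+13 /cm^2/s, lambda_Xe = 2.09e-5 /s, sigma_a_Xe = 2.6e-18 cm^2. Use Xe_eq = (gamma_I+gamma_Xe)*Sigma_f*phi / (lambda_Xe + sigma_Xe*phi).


Xe_eq = (gamma_I + gamma_Xe) * Sigma_f * phi / (lambda_Xe + sigma_Xe * phi)
Numerator = (0.0636 + 0.0025) * 0.398 * 1.5551e+13 = 4.091126e+11
Denominator = 2.09e-5 + 2.6e-18 * 1.5551e+13 = 6.133260e-05
Xe_eq = 4.091126e+11 / 6.133260e-05 = 6.6704e+15 /cm^3

6.6704e+15


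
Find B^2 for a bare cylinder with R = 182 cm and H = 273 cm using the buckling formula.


B^2 = (2.405/R)^2 + (pi/H)^2
B^2 = (2.405/182)^2 + (pi/273)^2
B^2 = 3.0704e-04 /cm^2

3.0704e-04


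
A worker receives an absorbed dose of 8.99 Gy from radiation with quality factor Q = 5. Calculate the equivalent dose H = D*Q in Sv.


H = D * Q
H = 8.99 * 5
H = 44.950 Sv

44.950


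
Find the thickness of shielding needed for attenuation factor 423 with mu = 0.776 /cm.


x = ln(factor) / mu
x = ln(423) / 0.776
x = 7.7930 cm

7.7930


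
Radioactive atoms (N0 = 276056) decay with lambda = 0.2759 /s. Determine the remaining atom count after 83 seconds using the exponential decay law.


N = N0 * exp(-lambda * t)
N = 276056 * exp(-0.2759 * 83)
N = 3.1317e-05

3.1317e-05


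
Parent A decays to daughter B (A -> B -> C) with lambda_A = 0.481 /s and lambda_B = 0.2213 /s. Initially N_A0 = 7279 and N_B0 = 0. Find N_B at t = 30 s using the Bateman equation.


N_B(t) = lambda_A * N_A0 / (lambda_B - lambda_A) * [exp(-lambda_A*t) - exp(-lambda_B*t)]
exp(-0.481*30) = 5.409170e-07; exp(-0.2213*30) = 0.001308335
N_B = 0.481 * 7279 / (0.2213 - 0.481) * (5.409170e-07 - 0.001308335)
N_B = 17.631

17.631


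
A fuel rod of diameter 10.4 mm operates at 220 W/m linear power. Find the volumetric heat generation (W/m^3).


r = D / 2 / 1000 = 10.4 / 2 / 1000 = 0.0052 m
q''' = q' / (pi * r^2)
q''' = 220 / (pi * 0.0052^2)
q''' = 2.5898e+06 W/m^3

2.5898e+06


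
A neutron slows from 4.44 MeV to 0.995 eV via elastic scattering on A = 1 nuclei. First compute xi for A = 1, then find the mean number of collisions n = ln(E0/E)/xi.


xi = 1 + (A-1)^2/(2A)*ln((A-1)/(A+1)) = 1 (for A = 1)
n = ln(E0/E) / xi
n = ln(4.44e6 / 0.995) / 1
n = ln(4.462312e+06) / 1 = 15.311

15.311


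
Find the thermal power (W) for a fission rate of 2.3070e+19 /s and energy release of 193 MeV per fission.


P = fission_rate * E_MeV * 1.602e-13
P = 2.3070e+19 * 193 * 1.602e-13
P = 7.1329e+08 W

7.1329e+08


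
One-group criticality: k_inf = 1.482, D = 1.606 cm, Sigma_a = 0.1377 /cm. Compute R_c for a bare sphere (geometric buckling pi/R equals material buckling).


L^2 = D / Sigma_a = 1.606 / 0.1377 = 11.66304 cm^2
B_m^2 = (k_inf - 1) / L^2 = (1.482 - 1) / 11.66304 = 0.04132713 /cm^2
For a bare sphere: B_g = pi/R, so R_c = pi / sqrt(B_m^2)
R_c = pi / sqrt(0.04132713) = 15.454 cm

15.454


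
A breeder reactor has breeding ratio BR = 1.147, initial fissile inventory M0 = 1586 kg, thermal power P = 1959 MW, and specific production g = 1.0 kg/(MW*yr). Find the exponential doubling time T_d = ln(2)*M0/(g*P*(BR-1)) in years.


Breeding gain G = BR - 1 = 1.147 - 1 = 0.147
Fissile production rate = g * P * G = 1.0 * 1959 * 0.147 = 287.973 kg/yr
T_d = ln(2) * M0 / (g * P * G)
T_d = ln(2) * 1586 / 287.973 = 3.8175 yr

3.8175


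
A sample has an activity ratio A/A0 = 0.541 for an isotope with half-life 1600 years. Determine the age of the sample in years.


lambda = ln(2) / t_half = ln(2) / 1600 = 4.332170e-04 /yr
t = -ln(A/A0) / lambda
t = -ln(0.541) / 4.332170e-04
t = 1418.1 yr

1418.1


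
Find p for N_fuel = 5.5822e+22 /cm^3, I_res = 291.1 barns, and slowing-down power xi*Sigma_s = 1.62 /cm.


p = exp(-N * I * 1e-24 / (xi*Sigma_s))
p = exp(-5.5822e+22 * 291.1 * 1e-24 / 1.62)
p = 4.4026e-05

4.4026e-05


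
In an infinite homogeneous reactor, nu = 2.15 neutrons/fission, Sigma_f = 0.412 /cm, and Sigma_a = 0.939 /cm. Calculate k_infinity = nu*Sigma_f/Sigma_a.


k_inf = nu * Sigma_f / Sigma_a
k_inf = 2.15 * 0.412 / 0.939
k_inf = 0.94334

0.94334


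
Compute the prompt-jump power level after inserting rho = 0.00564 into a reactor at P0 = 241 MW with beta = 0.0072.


P1/P0 = beta / (beta - rho)
P1/P0 = 0.0072 / (0.0072 - 0.00564) = 4.615385
P1 = 241 * 4.615385 = 1112.3 MW

1112.3


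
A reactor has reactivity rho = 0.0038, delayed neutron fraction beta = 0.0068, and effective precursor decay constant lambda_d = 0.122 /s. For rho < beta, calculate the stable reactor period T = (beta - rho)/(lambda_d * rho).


T = (beta - rho) / (lambda_d * rho)
T = (0.0068 - 0.0038) / (0.122 * 0.0038)
T = 6.4711 s

6.4711


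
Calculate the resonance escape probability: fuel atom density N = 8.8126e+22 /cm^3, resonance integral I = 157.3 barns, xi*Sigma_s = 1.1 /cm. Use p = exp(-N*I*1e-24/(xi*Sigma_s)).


p = exp(-N * I * 1e-24 / (xi*Sigma_s))
p = exp(-8.8126e+22 * 157.3 * 1e-24 / 1.1)
p = 3.3652e-06

3.3652e-06


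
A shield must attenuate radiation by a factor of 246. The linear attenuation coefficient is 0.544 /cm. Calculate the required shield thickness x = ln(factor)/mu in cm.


x = ln(factor) / mu
x = ln(246) / 0.544
x = 10.120 cm

10.120


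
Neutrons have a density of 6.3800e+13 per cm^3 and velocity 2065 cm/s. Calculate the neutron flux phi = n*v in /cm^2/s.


phi = n * v
phi = 6.3800e+13 * 2065
phi = 1.3175e+17 /cm^2/s

1.3175e+17


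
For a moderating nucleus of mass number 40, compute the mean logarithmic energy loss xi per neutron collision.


xi = 1 + (A-1)^2/(2A) * ln((A-1)/(A+1))
xi = 1 + (40-1)^2/(2*40) * ln((40-1)/(40 +1))
xi = 0.049177

0.049177


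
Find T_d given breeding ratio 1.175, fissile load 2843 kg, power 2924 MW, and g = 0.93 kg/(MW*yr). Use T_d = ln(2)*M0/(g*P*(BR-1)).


Breeding gain G = BR - 1 = 1.175 - 1 = 0.175
Fissile production rate = g * P * G = 0.93 * 2924 * 0.175 = 475.881 kg/yr
T_d = ln(2) * M0 / (g * P * G)
T_d = ln(2) * 2843 / 475.881 = 4.1410 yr

4.1410


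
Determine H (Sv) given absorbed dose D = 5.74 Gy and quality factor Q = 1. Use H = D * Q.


H = D * Q
H = 5.74 * 1
H = 5.7400 Sv

5.7400


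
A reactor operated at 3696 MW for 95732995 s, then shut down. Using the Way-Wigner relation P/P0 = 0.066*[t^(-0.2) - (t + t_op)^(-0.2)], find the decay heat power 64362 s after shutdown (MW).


P/P0 = 0.066 * [t^(-0.2) - (t + t_op)^(-0.2)]
P/P0 = 0.066 * [64362^(-0.2) - (64362 + 95732995)^(-0.2)]
P/P0 = 0.066 * [0.1092129 - 0.02533549] = 0.005535909
P = 3696 * 0.005535909 = 20.461 MW

20.461


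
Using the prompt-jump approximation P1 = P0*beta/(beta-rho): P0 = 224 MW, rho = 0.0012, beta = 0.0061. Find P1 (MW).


P1/P0 = beta / (beta - rho)
P1/P0 = 0.0061 / (0.0061 - 0.0012) = 1.244898
P1 = 224 * 1.244898 = 278.86 MW

278.86


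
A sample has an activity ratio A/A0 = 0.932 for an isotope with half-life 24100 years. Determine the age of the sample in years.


lambda = ln(2) / t_half = ln(2) / 24100 = 2.876129e-05 /yr
t = -ln(A/A0) / lambda
t = -ln(0.932) / 2.876129e-05
t = 2448.5 yr

2448.5


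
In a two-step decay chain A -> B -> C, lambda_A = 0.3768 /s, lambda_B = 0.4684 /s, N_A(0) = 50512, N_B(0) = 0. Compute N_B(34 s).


N_B(t) = lambda_A * N_A0 / (lambda_B - lambda_A) * [exp(-lambda_A*t) - exp(-lambda_B*t)]
exp(-0.3768*34) = 2.730024e-06; exp(-0.4684*34) = 1.212271e-07
N_B = 0.3768 * 50512 / (0.4684 - 0.3768) * (2.730024e-06 - 1.212271e-07)
N_B = 0.54206

0.54206


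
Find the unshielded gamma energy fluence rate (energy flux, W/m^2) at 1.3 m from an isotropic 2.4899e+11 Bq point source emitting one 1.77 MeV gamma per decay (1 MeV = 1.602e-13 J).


psi = A * E * 1.602e-13 / (4*pi*r^2)
psi = 2.4899e+11 * 1.77 * 1.602e-13 / (4*pi*1.3^2)
psi = 0.0033245 W/m^2

0.0033245


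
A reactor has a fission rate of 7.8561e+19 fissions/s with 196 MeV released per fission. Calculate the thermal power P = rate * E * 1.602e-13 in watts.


P = fission_rate * E_MeV * 1.602e-13
P = 7.8561e+19 * 196 * 1.602e-13
P = 2.4668e+09 W

2.4668e+09


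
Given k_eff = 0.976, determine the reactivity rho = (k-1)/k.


rho = (k_eff - 1) / k_eff
rho = (0.976 - 1) / 0.976
rho = -0.024590

-0.024590


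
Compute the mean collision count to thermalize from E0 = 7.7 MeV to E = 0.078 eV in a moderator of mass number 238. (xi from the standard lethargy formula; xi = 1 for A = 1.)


xi = 1 + (A-1)^2/(2A)*ln((A-1)/(A+1)) = 0.008379872 (for A = 238)
n = ln(E0/E) / xi
n = ln(7.7e6 / 0.078) / 0.008379872
n = ln(9.871795e+07) / 0.008379872 = 2196.7

2196.7


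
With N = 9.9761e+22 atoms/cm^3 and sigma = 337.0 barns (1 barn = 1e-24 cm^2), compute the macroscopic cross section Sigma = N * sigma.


Sigma = N * sigma_barns * 1e-24
Sigma = 9.9761e+22 * 337.0 * 1e-24
Sigma = 33.619 /cm

33.619


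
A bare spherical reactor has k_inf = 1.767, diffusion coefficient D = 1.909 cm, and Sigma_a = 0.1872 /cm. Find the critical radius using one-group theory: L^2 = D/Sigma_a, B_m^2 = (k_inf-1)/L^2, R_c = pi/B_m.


L^2 = D / Sigma_a = 1.909 / 0.1872 = 10.19765 cm^2
B_m^2 = (k_inf - 1) / L^2 = (1.767 - 1) / 10.19765 = 0.07521341 /cm^2
For a bare sphere: B_g = pi/R, so R_c = pi / sqrt(B_m^2)
R_c = pi / sqrt(0.07521341) = 11.455 cm

11.455


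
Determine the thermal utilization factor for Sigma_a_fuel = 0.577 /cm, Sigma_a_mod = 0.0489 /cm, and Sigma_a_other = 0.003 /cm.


f = Sigma_a_fuel / (Sigma_a_fuel + Sigma_a_mod + Sigma_a_other)
f = 0.577 / (0.577 + 0.0489 + 0.003)
f = 0.91747

0.91747


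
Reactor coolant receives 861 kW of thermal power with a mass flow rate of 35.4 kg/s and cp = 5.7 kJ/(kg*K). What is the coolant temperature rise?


dT = Q / (m_dot * cp)
dT = 861 / (35.4 * 5.7)
dT = 4.2670 C

4.2670


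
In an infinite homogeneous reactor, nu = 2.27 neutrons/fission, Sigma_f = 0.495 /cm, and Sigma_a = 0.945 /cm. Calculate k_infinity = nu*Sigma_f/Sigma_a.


k_inf = nu * Sigma_f / Sigma_a
k_inf = 2.27 * 0.495 / 0.945
k_inf = 1.1890

1.1890


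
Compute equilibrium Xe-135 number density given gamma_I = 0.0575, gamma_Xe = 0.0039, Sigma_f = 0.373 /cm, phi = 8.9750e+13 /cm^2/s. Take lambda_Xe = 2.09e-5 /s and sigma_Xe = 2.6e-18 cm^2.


Xe_eq = (gamma_I + gamma_Xe) * Sigma_f * phi / (lambda_Xe + sigma_Xe * phi)
Numerator = (0.0575 + 0.0039) * 0.373 * 8.9750e+13 = 2.055472e+12
Denominator = 2.09e-5 + 2.6e-18 * 8.9750e+13 = 2.542500e-04
Xe_eq = 2.055472e+12 / 2.542500e-04 = 8.0845e+15 /cm^3

8.0845e+15


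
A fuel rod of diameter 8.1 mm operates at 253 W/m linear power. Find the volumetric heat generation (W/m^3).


r = D / 2 / 1000 = 8.1 / 2 / 1000 = 0.00405 m
q''' = q' / (pi * r^2)
q''' = 253 / (pi * 0.00405^2)
q''' = 4.9098e+06 W/m^3

4.9098e+06


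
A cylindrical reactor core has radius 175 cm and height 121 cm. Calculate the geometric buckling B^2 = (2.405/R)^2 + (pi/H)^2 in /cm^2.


B^2 = (2.405/R)^2 + (pi/H)^2
B^2 = (2.405/175)^2 + (pi/121)^2
B^2 = 8.6297e-04 /cm^2

8.6297e-04


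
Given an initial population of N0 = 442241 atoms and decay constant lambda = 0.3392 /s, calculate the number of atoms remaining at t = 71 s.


N = N0 * exp(-lambda * t)
N = 442241 * exp(-0.3392 * 71)
N = 1.5362e-05

1.5362e-05


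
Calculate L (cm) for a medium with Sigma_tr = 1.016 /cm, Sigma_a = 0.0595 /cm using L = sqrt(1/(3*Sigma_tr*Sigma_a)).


D = 1 / (3 * Sigma_tr) = 1 / (3 * 1.016) = 0.3280840 cm
L = sqrt(D / Sigma_a)
L = sqrt(0.3280840 / 0.0595)
L = 2.3482 cm

2.3482


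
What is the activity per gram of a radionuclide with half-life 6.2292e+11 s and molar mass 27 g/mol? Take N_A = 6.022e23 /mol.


lambda = ln(2) / t_half = ln(2) / 6.2292e+11 = 1.112739e-12 /s
SA = lambda * N_A / M
SA = 1.112739e-12 * 6.022e23 / 27
SA = 2.4818e+10 Bq/g

2.4818e+10


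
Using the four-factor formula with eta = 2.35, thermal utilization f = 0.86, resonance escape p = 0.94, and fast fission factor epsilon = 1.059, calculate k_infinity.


k_inf = eta * f * p * epsilon
k_inf = 2.35 * 0.86 * 0.94 * 1.059
k_inf = 2.0118

2.0118


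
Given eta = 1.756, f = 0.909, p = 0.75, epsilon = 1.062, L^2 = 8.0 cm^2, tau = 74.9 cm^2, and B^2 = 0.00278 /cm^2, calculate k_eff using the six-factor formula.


k_inf = eta*f*p*eps = 1.756*0.909*0.75*1.062 = 1.271376
P_TNL = 1/(1 + L^2*B^2) = 1/(1 + 8.0*0.00278) = 0.9782439
P_FNL = exp(-B^2*tau) = exp(-0.00278*74.9) = 0.8120267
k_eff = k_inf * P_TNL * P_FNL = 1.271376 * 0.9782439 * 0.8120267
k_eff = 1.0099

1.0099


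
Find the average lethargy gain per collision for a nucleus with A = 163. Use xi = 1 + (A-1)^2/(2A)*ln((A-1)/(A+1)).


xi = 1 + (A-1)^2/(2A) * ln((A-1)/(A+1))
xi = 1 + (163-1)^2/(2*163) * ln((163-1)/(163 +1))
xi = 0.012220

0.012220


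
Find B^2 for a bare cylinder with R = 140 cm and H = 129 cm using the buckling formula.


B^2 = (2.405/R)^2 + (pi/H)^2
B^2 = (2.405/140)^2 + (pi/129)^2
B^2 = 8.8819e-04 /cm^2

8.8819e-04


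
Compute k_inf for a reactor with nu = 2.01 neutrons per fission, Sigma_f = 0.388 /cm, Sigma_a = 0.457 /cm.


k_inf = nu * Sigma_f / Sigma_a
k_inf = 2.01 * 0.388 / 0.457
k_inf = 1.7065

1.7065


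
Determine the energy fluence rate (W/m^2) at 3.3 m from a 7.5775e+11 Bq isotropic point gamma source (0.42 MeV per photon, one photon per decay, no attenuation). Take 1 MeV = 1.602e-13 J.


psi = A * E * 1.602e-13 / (4*pi*r^2)
psi = 7.5775e+11 * 0.42 * 1.602e-13 / (4*pi*3.3^2)
psi = 3.7256e-04 W/m^2

3.7256e-04


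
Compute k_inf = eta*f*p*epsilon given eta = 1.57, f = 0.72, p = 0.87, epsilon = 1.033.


k_inf = eta * f * p * epsilon
k_inf = 1.57 * 0.72 * 0.87 * 1.033
k_inf = 1.0159

1.0159


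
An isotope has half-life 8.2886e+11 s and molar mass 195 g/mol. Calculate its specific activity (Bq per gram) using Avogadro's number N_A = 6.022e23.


lambda = ln(2) / t_half = ln(2) / 8.2886e+11 = 8.362657e-13 /s
SA = lambda * N_A / M
SA = 8.362657e-13 * 6.022e23 / 195
SA = 2.5826e+09 Bq/g

2.5826e+09


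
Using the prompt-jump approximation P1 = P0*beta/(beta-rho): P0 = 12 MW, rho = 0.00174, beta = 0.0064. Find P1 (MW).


P1/P0 = beta / (beta - rho)
P1/P0 = 0.0064 / (0.0064 - 0.00174) = 1.373391
P1 = 12 * 1.373391 = 16.481 MW

16.481


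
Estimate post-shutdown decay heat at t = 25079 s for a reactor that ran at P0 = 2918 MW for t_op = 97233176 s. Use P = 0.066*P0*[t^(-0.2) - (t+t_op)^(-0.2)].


P/P0 = 0.066 * [t^(-0.2) - (t + t_op)^(-0.2)]
P/P0 = 0.066 * [25079^(-0.2) - (25079 + 97233176)^(-0.2)]
P/P0 = 0.066 * [0.1318676 - 0.02525892] = 0.007036173
P = 2918 * 0.007036173 = 20.532 MW

20.532


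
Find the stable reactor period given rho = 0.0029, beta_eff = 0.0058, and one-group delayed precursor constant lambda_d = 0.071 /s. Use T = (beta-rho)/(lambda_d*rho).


T = (beta - rho) / (lambda_d * rho)
T = (0.0058 - 0.0029) / (0.071 * 0.0029)
T = 14.085 s

14.085


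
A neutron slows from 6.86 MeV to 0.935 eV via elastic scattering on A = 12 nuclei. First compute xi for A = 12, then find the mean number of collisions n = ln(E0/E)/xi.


xi = 1 + (A-1)^2/(2A)*ln((A-1)/(A+1)) = 0.1577690 (for A = 12)
n = ln(E0/E) / xi
n = ln(6.86e6 / 0.935) / 0.1577690
n = ln(7.336898e+06) / 0.1577690 = 100.20

100.20


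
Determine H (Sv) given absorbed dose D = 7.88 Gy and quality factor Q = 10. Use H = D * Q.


H = D * Q
H = 7.88 * 10
H = 78.800 Sv

78.800


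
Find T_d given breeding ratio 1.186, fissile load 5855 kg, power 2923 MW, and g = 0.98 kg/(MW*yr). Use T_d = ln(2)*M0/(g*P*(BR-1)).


Breeding gain G = BR - 1 = 1.186 - 1 = 0.186
Fissile production rate = g * P * G = 0.98 * 2923 * 0.186 = 532.80444 kg/yr
T_d = ln(2) * M0 / (g * P * G)
T_d = ln(2) * 5855 / 532.80444 = 7.6170 yr

7.6170


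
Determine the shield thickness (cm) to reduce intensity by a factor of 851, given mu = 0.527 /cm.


x = ln(factor) / mu
x = ln(851) / 0.527
x = 12.802 cm

12.802


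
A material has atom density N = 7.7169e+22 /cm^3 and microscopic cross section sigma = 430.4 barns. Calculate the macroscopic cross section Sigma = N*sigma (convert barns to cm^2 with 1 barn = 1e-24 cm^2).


Sigma = N * sigma_barns * 1e-24
Sigma = 7.7169e+22 * 430.4 * 1e-24
Sigma = 33.214 /cm

33.214


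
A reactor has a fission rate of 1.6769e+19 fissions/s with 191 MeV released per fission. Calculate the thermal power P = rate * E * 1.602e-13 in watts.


P = fission_rate * E_MeV * 1.602e-13
P = 1.6769e+19 * 191 * 1.602e-13
P = 5.1310e+08 W

5.1310e+08


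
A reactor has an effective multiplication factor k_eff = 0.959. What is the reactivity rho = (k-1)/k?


rho = (k_eff - 1) / k_eff
rho = (0.959 - 1) / 0.959
rho = -0.042753

-0.042753


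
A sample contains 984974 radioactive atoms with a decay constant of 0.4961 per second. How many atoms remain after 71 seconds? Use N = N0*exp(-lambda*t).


N = N0 * exp(-lambda * t)
N = 984974 * exp(-0.4961 * 71)
N = 4.9685e-10

4.9685e-10


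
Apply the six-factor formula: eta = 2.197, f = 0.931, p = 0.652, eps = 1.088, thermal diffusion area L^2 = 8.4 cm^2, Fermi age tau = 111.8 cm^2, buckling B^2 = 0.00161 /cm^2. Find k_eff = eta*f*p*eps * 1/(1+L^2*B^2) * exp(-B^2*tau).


k_inf = eta*f*p*eps = 2.197*0.931*0.652*1.088 = 1.450963
P_TNL = 1/(1 + L^2*B^2) = 1/(1 + 8.4*0.00161) = 0.9866565
P_FNL = exp(-B^2*tau) = exp(-0.00161*111.8) = 0.8352719
k_eff = k_inf * P_TNL * P_FNL = 1.450963 * 0.9866565 * 0.8352719
k_eff = 1.1958

1.1958


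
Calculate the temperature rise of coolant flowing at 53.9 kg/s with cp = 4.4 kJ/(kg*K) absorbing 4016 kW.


dT = Q / (m_dot * cp)
dT = 4016 / (53.9 * 4.4)
dT = 16.934 C

16.934


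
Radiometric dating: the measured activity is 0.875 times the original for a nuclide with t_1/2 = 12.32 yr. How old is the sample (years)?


lambda = ln(2) / t_half = ln(2) / 12.32 = 0.05626195 /yr
t = -ln(A/A0) / lambda
t = -ln(0.875) / 0.05626195
t = 2.3734 yr

2.3734


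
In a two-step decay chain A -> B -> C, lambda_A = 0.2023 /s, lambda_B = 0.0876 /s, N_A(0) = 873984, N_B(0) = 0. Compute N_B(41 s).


N_B(t) = lambda_A * N_A0 / (lambda_B - lambda_A) * [exp(-lambda_A*t) - exp(-lambda_B*t)]
exp(-0.2023*41) = 2.499374e-04; exp(-0.0876*41) = 0.02755421
N_B = 0.2023 * 873984 / (0.0876 - 0.2023) * (2.499374e-04 - 0.02755421)
N_B = 42089

42089


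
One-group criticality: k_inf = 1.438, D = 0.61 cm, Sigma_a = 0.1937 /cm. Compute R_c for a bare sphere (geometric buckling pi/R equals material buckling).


L^2 = D / Sigma_a = 0.61 / 0.1937 = 3.149200 cm^2
B_m^2 = (k_inf - 1) / L^2 = (1.438 - 1) / 3.149200 = 0.1390829 /cm^2
For a bare sphere: B_g = pi/R, so R_c = pi / sqrt(B_m^2)
R_c = pi / sqrt(0.1390829) = 8.4239 cm

8.4239


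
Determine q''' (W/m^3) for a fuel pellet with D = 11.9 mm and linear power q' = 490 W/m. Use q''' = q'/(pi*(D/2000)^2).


r = D / 2 / 1000 = 11.9 / 2 / 1000 = 0.00595 m
q''' = q' / (pi * r^2)
q''' = 490 / (pi * 0.00595^2)
q''' = 4.4057e+06 W/m^3

4.4057e+06


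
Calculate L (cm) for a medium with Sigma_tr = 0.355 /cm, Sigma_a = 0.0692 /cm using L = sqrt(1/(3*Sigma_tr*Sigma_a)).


D = 1 / (3 * Sigma_tr) = 1 / (3 * 0.355) = 0.9389671 cm
L = sqrt(D / Sigma_a)
L = sqrt(0.9389671 / 0.0692)
L = 3.6836 cm

3.6836


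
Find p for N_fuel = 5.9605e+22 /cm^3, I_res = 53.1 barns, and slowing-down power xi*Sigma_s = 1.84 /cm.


p = exp(-N * I * 1e-24 / (xi*Sigma_s))
p = exp(-5.9605e+22 * 53.1 * 1e-24 / 1.84)
p = 0.17904

0.17904


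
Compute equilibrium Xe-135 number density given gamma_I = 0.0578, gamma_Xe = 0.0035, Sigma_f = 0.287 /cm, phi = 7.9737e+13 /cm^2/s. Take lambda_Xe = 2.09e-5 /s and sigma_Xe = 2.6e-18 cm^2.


Xe_eq = (gamma_I + gamma_Xe) * Sigma_f * phi / (lambda_Xe + sigma_Xe * phi)
Numerator = (0.0578 + 0.0035) * 0.287 * 7.9737e+13 = 1.402821e+12
Denominator = 2.09e-5 + 2.6e-18 * 7.9737e+13 = 2.282162e-04
Xe_eq = 1.402821e+12 / 2.282162e-04 = 6.1469e+15 /cm^3

6.1469e+15


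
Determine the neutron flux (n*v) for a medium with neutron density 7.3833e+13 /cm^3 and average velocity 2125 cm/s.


phi = n * v
phi = 7.3833e+13 * 2125
phi = 1.5690e+17 /cm^2/s

1.5690e+17


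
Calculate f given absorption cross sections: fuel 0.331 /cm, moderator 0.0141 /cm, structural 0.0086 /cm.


f = Sigma_a_fuel / (Sigma_a_fuel + Sigma_a_mod + Sigma_a_other)
f = 0.331 / (0.331 + 0.0141 + 0.0086)
f = 0.93582

0.93582


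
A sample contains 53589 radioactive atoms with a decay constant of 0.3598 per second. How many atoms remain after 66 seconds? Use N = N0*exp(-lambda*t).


N = N0 * exp(-lambda * t)
N = 53589 * exp(-0.3598 * 66)
N = 2.6060e-06

2.6060e-06


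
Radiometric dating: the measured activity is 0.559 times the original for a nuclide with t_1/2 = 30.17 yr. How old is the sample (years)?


lambda = ln(2) / t_half = ln(2) / 30.17 = 0.02297472 /yr
t = -ln(A/A0) / lambda
t = -ln(0.559) / 0.02297472
t = 25.315 yr

25.315


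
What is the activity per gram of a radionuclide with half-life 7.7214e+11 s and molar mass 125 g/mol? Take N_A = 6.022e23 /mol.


lambda = ln(2) / t_half = ln(2) / 7.7214e+11 = 8.976962e-13 /s
SA = lambda * N_A / M
SA = 8.976962e-13 * 6.022e23 / 125
SA = 4.3247e+09 Bq/g

4.3247e+09


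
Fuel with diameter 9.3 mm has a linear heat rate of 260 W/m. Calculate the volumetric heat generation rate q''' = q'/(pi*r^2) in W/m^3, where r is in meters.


r = D / 2 / 1000 = 9.3 / 2 / 1000 = 0.00465 m
q''' = q' / (pi * r^2)
q''' = 260 / (pi * 0.00465^2)
q''' = 3.8275e+06 W/m^3

3.8275e+06


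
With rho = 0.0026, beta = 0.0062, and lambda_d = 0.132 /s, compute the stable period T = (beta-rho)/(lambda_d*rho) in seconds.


T = (beta - rho) / (lambda_d * rho)
T = (0.0062 - 0.0026) / (0.132 * 0.0026)
T = 10.490 s

10.490


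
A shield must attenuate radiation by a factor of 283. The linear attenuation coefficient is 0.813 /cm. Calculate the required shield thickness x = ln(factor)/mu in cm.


x = ln(factor) / mu
x = ln(283) / 0.813
x = 6.9440 cm

6.9440


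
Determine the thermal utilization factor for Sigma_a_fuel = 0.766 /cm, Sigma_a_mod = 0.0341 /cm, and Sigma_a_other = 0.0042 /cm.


f = Sigma_a_fuel / (Sigma_a_fuel + Sigma_a_mod + Sigma_a_other)
f = 0.766 / (0.766 + 0.0341 + 0.0042)
f = 0.95238

0.95238


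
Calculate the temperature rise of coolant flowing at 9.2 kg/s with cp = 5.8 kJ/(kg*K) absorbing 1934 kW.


dT = Q / (m_dot * cp)
dT = 1934 / (9.2 * 5.8)
dT = 36.244 C

36.244


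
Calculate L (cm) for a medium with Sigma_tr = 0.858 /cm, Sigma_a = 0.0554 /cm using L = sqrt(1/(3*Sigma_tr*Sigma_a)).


D = 1 / (3 * Sigma_tr) = 1 / (3 * 0.858) = 0.3885004 cm
L = sqrt(D / Sigma_a)
L = sqrt(0.3885004 / 0.0554)
L = 2.6481 cm

2.6481


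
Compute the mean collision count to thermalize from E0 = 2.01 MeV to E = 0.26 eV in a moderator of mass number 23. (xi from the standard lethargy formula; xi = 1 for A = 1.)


xi = 1 + (A-1)^2/(2A)*ln((A-1)/(A+1)) = 0.08448899 (for A = 23)
n = ln(E0/E) / xi
n = ln(2.01e6 / 0.26) / 0.08448899
n = ln(7.730769e+06) / 0.08448899 = 187.73

187.73


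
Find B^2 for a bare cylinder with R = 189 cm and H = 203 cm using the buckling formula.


B^2 = (2.405/R)^2 + (pi/H)^2
B^2 = (2.405/189)^2 + (pi/203)^2
B^2 = 4.0142e-04 /cm^2

4.0142e-04


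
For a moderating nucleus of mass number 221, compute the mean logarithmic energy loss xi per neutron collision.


xi = 1 + (A-1)^2/(2A) * ln((A-1)/(A+1))
xi = 1 + (221-1)^2/(2*221) * ln((221-1)/(221 +1))
xi = 0.0090225

0.0090225


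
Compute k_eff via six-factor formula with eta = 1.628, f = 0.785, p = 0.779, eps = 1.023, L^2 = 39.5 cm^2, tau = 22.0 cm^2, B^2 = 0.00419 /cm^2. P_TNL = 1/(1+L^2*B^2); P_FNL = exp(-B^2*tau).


k_inf = eta*f*p*eps = 1.628*0.785*0.779*1.023 = 1.018444
P_TNL = 1/(1 + L^2*B^2) = 1/(1 + 39.5*0.00419) = 0.8579972
P_FNL = exp(-B^2*tau) = exp(-0.00419*22.0) = 0.9119410
k_eff = k_inf * P_TNL * P_FNL = 1.018444 * 0.8579972 * 0.9119410
k_eff = 0.79687

0.79687


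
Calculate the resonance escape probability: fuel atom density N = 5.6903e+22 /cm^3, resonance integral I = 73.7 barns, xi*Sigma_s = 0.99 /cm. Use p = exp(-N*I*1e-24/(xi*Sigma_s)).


p = exp(-N * I * 1e-24 / (xi*Sigma_s))
p = exp(-5.6903e+22 * 73.7 * 1e-24 / 0.99)
p = 0.014464

0.014464


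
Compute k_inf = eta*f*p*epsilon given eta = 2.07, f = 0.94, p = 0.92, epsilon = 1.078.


k_inf = eta * f * p * epsilon
k_inf = 2.07 * 0.94 * 0.92 * 1.078
k_inf = 1.9298

1.9298


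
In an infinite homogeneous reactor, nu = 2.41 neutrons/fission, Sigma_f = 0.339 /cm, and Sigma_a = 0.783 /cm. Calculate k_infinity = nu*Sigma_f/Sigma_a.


k_inf = nu * Sigma_f / Sigma_a
k_inf = 2.41 * 0.339 / 0.783
k_inf = 1.0434

1.0434


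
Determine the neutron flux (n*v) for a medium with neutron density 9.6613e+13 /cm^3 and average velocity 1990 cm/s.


phi = n * v
phi = 9.6613e+13 * 1990
phi = 1.9226e+17 /cm^2/s

1.9226e+17


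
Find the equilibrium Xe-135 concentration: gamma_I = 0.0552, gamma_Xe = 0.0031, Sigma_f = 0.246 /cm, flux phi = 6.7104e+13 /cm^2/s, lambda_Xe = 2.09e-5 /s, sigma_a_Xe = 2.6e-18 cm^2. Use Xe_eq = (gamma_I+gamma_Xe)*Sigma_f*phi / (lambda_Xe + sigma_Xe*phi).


Xe_eq = (gamma_I + gamma_Xe) * Sigma_f * phi / (lambda_Xe + sigma_Xe * phi)
Numerator = (0.0552 + 0.0031) * 0.246 * 6.7104e+13 = 9.623921e+11
Denominator = 2.09e-5 + 2.6e-18 * 6.7104e+13 = 1.953704e-04
Xe_eq = 9.623921e+11 / 1.953704e-04 = 4.9260e+15 /cm^3

4.9260e+15


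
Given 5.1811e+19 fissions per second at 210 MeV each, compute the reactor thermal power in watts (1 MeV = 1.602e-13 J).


P = fission_rate * E_MeV * 1.602e-13
P = 5.1811e+19 * 210 * 1.602e-13
P = 1.7430e+09 W

1.7430e+09


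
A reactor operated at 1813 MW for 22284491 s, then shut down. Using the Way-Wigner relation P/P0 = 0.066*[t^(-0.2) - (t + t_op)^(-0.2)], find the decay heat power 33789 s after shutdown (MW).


P/P0 = 0.066 * [t^(-0.2) - (t + t_op)^(-0.2)]
P/P0 = 0.066 * [33789^(-0.2) - (33789 + 22284491)^(-0.2)]
P/P0 = 0.066 * [0.1242353 - 0.03390532] = 0.005961779
P = 1813 * 0.005961779 = 10.809 MW

10.809


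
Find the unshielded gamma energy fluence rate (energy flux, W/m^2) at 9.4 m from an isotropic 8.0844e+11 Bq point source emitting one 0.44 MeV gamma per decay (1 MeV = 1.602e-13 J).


psi = A * E * 1.602e-13 / (4*pi*r^2)
psi = 8.0844e+11 * 0.44 * 1.602e-13 / (4*pi*9.4^2)
psi = 5.1321e-05 W/m^2

5.1321e-05


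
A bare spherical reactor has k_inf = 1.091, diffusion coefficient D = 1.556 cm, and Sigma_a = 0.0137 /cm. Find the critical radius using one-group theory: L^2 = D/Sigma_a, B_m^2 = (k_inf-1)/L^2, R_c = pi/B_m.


L^2 = D / Sigma_a = 1.556 / 0.0137 = 113.5766 cm^2
B_m^2 = (k_inf - 1) / L^2 = (1.091 - 1) / 113.5766 = 8.012214e-04 /cm^2
For a bare sphere: B_g = pi/R, so R_c = pi / sqrt(B_m^2)
R_c = pi / sqrt(8.012214e-04) = 110.99 cm

110.99


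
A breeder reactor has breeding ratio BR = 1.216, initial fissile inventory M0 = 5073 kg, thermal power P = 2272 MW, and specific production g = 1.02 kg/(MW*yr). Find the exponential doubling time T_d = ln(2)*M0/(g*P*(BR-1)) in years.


Breeding gain G = BR - 1 = 1.216 - 1 = 0.216
Fissile production rate = g * P * G = 1.02 * 2272 * 0.216 = 500.56704 kg/yr
T_d = ln(2) * M0 / (g * P * G)
T_d = ln(2) * 5073 / 500.56704 = 7.0247 yr

7.0247


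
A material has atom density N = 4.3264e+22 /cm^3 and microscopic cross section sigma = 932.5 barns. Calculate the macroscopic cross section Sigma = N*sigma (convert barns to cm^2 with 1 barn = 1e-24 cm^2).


Sigma = N * sigma_barns * 1e-24
Sigma = 4.3264e+22 * 932.5 * 1e-24
Sigma = 40.344 /cm

40.344


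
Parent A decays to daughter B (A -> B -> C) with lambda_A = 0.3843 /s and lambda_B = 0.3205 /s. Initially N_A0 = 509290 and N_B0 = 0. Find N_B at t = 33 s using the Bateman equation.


N_B(t) = lambda_A * N_A0 / (lambda_B - lambda_A) * [exp(-lambda_A*t) - exp(-lambda_B*t)]
exp(-0.3843*33) = 3.106854e-06; exp(-0.3205*33) = 2.550847e-05
N_B = 0.3843 * 509290 / (0.3205 - 0.3843) * (3.106854e-06 - 2.550847e-05)
N_B = 68.722

68.722


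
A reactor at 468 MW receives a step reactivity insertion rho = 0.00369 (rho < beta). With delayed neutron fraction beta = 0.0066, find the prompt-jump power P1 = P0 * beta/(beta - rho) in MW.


P1/P0 = beta / (beta - rho)
P1/P0 = 0.0066 / (0.0066 - 0.00369) = 2.268041
P1 = 468 * 2.268041 = 1061.4 MW

1061.4


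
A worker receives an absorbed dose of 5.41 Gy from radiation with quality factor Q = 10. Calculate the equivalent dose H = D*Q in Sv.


H = D * Q
H = 5.41 * 10
H = 54.100 Sv

54.100


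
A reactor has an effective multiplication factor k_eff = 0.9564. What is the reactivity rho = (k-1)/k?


rho = (k_eff - 1) / k_eff
rho = (0.9564 - 1) / 0.9564
rho = -0.045588

-0.045588


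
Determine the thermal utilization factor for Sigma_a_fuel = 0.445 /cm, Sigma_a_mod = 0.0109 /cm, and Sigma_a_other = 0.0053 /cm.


f = Sigma_a_fuel / (Sigma_a_fuel + Sigma_a_mod + Sigma_a_other)
f = 0.445 / (0.445 + 0.0109 + 0.0053)
f = 0.96487

0.96487


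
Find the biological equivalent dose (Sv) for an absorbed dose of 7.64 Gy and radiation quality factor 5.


H = D * Q
H = 7.64 * 5
H = 38.200 Sv

38.200


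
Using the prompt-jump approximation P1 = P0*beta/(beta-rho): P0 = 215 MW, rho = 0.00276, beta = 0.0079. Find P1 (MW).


P1/P0 = beta / (beta - rho)
P1/P0 = 0.0079 / (0.0079 - 0.00276) = 1.536965
P1 = 215 * 1.536965 = 330.45 MW

330.45


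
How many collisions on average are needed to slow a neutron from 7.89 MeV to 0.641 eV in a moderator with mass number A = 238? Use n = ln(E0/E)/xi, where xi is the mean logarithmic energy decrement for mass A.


xi = 1 + (A-1)^2/(2A)*ln((A-1)/(A+1)) = 0.008379872 (for A = 238)
n = ln(E0/E) / xi
n = ln(7.89e6 / 0.641) / 0.008379872
n = ln(1.230889e+07) / 0.008379872 = 1948.2

1948.2


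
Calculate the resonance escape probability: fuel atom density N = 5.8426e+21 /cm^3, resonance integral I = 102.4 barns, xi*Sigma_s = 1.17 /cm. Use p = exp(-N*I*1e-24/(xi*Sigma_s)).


p = exp(-N * I * 1e-24 / (xi*Sigma_s))
p = exp(-5.8426e+21 * 102.4 * 1e-24 / 1.17)
p = 0.59968

0.59968


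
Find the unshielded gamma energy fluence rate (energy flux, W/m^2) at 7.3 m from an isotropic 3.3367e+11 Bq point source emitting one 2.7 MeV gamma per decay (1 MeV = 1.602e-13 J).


psi = A * E * 1.602e-13 / (4*pi*r^2)
psi = 3.3367e+11 * 2.7 * 1.602e-13 / (4*pi*7.3^2)
psi = 2.1552e-04 W/m^2

2.1552e-04


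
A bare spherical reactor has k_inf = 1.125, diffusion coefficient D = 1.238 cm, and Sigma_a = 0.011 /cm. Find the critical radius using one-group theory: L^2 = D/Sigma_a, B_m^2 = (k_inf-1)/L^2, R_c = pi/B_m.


L^2 = D / Sigma_a = 1.238 / 0.011 = 112.5455 cm^2
B_m^2 = (k_inf - 1) / L^2 = (1.125 - 1) / 112.5455 = 0.001110662 /cm^2
For a bare sphere: B_g = pi/R, so R_c = pi / sqrt(B_m^2)
R_c = pi / sqrt(0.001110662) = 94.267 cm

94.267


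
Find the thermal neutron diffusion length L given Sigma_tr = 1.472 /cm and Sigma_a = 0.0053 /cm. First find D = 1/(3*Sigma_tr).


D = 1 / (3 * Sigma_tr) = 1 / (3 * 1.472) = 0.2264493 cm
L = sqrt(D / Sigma_a)
L = sqrt(0.2264493 / 0.0053)
L = 6.5365 cm

6.5365


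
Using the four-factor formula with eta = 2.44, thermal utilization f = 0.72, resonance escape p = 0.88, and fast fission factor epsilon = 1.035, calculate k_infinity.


k_inf = eta * f * p * epsilon
k_inf = 2.44 * 0.72 * 0.88 * 1.035
k_inf = 1.6001

1.6001


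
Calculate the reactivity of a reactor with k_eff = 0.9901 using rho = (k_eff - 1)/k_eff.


rho = (k_eff - 1) / k_eff
rho = (0.9901 - 1) / 0.9901
rho = -0.0099990

-0.0099990


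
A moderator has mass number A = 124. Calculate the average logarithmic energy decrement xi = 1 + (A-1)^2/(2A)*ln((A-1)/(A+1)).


xi = 1 + (A-1)^2/(2A) * ln((A-1)/(A+1))
xi = 1 + (124-1)^2/(2*124) * ln((124-1)/(124 +1))
xi = 0.016043

0.016043


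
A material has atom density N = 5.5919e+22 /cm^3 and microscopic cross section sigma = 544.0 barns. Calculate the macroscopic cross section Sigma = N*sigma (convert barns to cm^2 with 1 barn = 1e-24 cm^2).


Sigma = N * sigma_barns * 1e-24
Sigma = 5.5919e+22 * 544.0 * 1e-24
Sigma = 30.420 /cm

30.420


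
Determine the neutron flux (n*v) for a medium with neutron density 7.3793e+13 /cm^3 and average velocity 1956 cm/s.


phi = n * v
phi = 7.3793e+13 * 1956
phi = 1.4434e+17 /cm^2/s

1.4434e+17


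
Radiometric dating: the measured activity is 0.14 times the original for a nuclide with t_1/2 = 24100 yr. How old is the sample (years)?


lambda = ln(2) / t_half = ln(2) / 24100 = 2.876129e-05 /yr
t = -ln(A/A0) / lambda
t = -ln(0.14) / 2.876129e-05
t = 68360 yr

68360


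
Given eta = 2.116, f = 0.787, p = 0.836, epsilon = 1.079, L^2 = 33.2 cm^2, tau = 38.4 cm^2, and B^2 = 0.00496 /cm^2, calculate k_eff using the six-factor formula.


k_inf = eta*f*p*eps = 2.116*0.787*0.836*1.079 = 1.502167
P_TNL = 1/(1 + L^2*B^2) = 1/(1 + 33.2*0.00496) = 0.8586108
P_FNL = exp(-B^2*tau) = exp(-0.00496*38.4) = 0.8265755
k_eff = k_inf * P_TNL * P_FNL = 1.502167 * 0.8586108 * 0.8265755
k_eff = 1.0661

1.0661


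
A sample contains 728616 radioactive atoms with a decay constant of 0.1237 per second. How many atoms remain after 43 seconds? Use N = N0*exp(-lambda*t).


N = N0 * exp(-lambda * t)
N = 728616 * exp(-0.1237 * 43)
N = 3568.1

3568.1


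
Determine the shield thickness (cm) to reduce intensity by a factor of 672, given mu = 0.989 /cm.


x = ln(factor) / mu
x = ln(672) / 0.989
x = 6.5827 cm

6.5827


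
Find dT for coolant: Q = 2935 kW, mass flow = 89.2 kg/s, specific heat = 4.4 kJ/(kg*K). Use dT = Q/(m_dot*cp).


dT = Q / (m_dot * cp)
dT = 2935 / (89.2 * 4.4)
dT = 7.4781 C

7.4781


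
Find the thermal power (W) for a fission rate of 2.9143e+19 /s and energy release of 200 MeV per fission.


P = fission_rate * E_MeV * 1.602e-13
P = 2.9143e+19 * 200 * 1.602e-13
P = 9.3374e+08 W

9.3374e+08


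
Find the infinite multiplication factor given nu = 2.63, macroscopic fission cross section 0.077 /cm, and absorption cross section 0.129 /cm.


k_inf = nu * Sigma_f / Sigma_a
k_inf = 2.63 * 0.077 / 0.129
k_inf = 1.5698

1.5698


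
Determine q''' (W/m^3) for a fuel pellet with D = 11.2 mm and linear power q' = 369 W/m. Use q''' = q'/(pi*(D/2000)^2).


r = D / 2 / 1000 = 11.2 / 2 / 1000 = 0.0056 m
q''' = q' / (pi * r^2)
q''' = 369 / (pi * 0.0056^2)
q''' = 3.7454e+06 W/m^3

3.7454e+06


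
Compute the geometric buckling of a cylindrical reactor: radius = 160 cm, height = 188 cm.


B^2 = (2.405/R)^2 + (pi/H)^2
B^2 = (2.405/160)^2 + (pi/188)^2
B^2 = 5.0518e-04 /cm^2

5.0518e-04


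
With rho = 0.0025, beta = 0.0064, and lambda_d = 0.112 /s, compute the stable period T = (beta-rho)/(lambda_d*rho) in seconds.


T = (beta - rho) / (lambda_d * rho)
T = (0.0064 - 0.0025) / (0.112 * 0.0025)
T = 13.929 s

13.929


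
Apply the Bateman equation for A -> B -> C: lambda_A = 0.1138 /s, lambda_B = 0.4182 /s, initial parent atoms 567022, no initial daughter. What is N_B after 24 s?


N_B(t) = lambda_A * N_A0 / (lambda_B - lambda_A) * [exp(-lambda_A*t) - exp(-lambda_B*t)]
exp(-0.1138*24) = 0.06514107; exp(-0.4182*24) = 4.375958e-05
N_B = 0.1138 * 567022 / (0.4182 - 0.1138) * (0.06514107 - 4.375958e-05)
N_B = 13799

13799


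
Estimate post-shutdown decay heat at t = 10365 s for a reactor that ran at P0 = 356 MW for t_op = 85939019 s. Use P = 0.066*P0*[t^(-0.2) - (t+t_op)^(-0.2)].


P/P0 = 0.066 * [t^(-0.2) - (t + t_op)^(-0.2)]
P/P0 = 0.066 * [10365^(-0.2) - (10365 + 85939019)^(-0.2)]
P/P0 = 0.066 * [0.1573570 - 0.02589116] = 0.008676745
P = 356 * 0.008676745 = 3.0889 MW

3.0889
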